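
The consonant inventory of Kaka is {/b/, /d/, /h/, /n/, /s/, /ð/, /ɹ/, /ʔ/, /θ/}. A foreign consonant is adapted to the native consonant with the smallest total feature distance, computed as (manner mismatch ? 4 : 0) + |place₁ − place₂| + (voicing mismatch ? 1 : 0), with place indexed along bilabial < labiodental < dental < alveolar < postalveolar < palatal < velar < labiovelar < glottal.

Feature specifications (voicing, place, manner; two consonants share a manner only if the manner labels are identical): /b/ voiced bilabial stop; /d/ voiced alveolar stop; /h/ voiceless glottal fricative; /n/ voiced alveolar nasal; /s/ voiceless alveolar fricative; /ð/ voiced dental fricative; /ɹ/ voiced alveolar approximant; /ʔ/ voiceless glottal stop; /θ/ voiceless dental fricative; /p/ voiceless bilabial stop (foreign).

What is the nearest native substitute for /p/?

b

/b/ is closest: same manner (stop), place distance 0 (bilabial→bilabial), voicing differs (+1); total 1. Next closest is /d/ at distance 4.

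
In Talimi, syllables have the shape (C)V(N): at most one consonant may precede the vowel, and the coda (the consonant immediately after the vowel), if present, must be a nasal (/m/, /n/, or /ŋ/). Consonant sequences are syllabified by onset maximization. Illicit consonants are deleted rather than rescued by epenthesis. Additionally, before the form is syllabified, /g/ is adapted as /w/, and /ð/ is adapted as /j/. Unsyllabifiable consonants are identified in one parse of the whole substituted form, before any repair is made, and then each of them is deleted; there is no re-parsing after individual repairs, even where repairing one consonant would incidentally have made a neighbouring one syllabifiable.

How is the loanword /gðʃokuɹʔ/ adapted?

ʃoku

Substitution: /g/ → /w/, /ð/ → /j/, giving /wjʃokuɹʔ/.
The consonants /w/, /j/, /ɹ/, /ʔ/ cannot be parsed into a legal (C)V(N) syllable (only a nasal (/m/, /n/, or /ŋ/) is licensed in coda position; onsets are limited to one consonant).
Each unlicensed consonant is deleted: /w/, /j/, /ɹ/, /ʔ/.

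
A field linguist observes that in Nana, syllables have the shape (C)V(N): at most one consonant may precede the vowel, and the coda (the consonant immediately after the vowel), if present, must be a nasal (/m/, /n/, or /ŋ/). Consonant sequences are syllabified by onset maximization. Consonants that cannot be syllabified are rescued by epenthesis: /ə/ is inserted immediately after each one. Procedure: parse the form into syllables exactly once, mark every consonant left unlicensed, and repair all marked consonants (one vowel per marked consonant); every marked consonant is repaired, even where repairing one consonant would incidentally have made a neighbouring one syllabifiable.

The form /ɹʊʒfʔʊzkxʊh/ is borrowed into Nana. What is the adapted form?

ɹʊʒəfəʔʊzəkəxʊhə

Syllabifying with onset maximization leaves /ʒ/, /f/, /z/, /k/, /h/ stranded (only a nasal (/m/, /n/, or /ŋ/) is licensed in coda position; onsets are limited to one consonant).
Each unlicensed consonant becomes the onset of a new syllable: /ʒ/ → /ʒə/, /f/ → /fə/, /z/ → /zə/, /k/ → /kə/, /h/ → /hə/.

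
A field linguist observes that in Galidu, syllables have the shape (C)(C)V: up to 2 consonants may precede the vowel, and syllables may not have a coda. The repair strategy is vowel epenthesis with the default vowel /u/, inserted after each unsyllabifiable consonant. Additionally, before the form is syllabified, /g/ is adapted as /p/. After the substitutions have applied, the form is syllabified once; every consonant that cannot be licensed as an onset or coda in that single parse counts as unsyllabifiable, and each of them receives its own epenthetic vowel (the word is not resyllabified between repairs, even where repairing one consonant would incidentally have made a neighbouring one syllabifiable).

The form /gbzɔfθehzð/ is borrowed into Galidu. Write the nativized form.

pubzɔfθehuzuðu

Substitution: /g/ → /p/, giving /pbzɔfθehzð/.
The consonants /p/, /h/, /z/, /ð/ cannot be parsed into a legal (C)(C)V syllable (no codas are permitted; onsets may contain at most 2 consonants).
Each unlicensed consonant becomes the onset of a new syllable: /p/ → /pu/, /h/ → /hu/, /z/ → /zu/, /ð/ → /ðu/.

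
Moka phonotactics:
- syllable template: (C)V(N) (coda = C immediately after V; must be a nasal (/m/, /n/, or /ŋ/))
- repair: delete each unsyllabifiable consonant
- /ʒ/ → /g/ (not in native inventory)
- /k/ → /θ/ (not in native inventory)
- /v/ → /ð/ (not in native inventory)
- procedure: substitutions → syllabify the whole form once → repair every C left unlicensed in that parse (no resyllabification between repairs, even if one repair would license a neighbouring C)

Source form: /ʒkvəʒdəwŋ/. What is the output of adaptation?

ðədə

Substitution: /ʒ/ → /g/, /k/ → /θ/, /v/ → /ð/, giving /gθðəgdəwŋ/.
Syllabifying with onset maximization leaves /g/, /θ/, /g/, /w/, /ŋ/ stranded (only a nasal (/m/, /n/, or /ŋ/) is licensed in coda position; onsets are limited to one consonant).
Each unlicensed consonant is deleted: /g/, /θ/, /g/, /w/, /ŋ/.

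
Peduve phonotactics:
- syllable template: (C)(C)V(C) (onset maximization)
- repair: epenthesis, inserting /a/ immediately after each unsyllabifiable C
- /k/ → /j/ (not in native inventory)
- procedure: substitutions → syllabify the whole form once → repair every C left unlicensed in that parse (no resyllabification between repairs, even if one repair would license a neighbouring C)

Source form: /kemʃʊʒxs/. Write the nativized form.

jemʃʊʒxasa

Substitution: /k/ → /j/, giving /jemʃʊʒxs/.
Under (C)(C)V(C), the unsyllabifiable consonants are /x/, /s/ (at most one coda consonant is licensed; onsets may contain at most 2 consonants).
Each unlicensed consonant becomes the onset of a new syllable: /x/ → /xa/, /s/ → /sa/.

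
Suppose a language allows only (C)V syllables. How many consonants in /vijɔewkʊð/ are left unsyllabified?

2

Under (C)V, the unsyllabifiable consonants are /w/, /ð/ (no codas are permitted; onsets are limited to one consonant).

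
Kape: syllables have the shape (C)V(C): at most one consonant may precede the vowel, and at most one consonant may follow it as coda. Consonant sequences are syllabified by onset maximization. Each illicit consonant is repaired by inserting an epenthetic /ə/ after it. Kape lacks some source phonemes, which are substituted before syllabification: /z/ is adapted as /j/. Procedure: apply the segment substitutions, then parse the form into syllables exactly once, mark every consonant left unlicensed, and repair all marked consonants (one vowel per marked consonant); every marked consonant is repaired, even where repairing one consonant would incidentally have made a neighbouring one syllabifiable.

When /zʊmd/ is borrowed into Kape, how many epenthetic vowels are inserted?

After substitution the input is /jʊmd/.
The unsyllabifiable consonants are /d/; each receives one epenthetic vowel.

1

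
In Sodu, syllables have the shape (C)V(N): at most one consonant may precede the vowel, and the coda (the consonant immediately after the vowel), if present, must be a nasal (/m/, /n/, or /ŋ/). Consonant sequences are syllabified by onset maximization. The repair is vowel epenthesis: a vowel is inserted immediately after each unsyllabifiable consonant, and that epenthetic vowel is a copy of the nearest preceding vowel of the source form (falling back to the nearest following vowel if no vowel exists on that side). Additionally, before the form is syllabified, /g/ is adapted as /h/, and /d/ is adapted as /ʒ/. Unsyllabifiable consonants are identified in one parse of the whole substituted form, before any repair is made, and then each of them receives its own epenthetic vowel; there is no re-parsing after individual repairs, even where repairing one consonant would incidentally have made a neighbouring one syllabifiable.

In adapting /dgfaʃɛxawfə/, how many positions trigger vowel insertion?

After substitution the input is /ʒhfaʃɛxawfə/.
The unsyllabifiable consonants are /ʒ/, /h/, /w/; each receives one epenthetic vowel.

3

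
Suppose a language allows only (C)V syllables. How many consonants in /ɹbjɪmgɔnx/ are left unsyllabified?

5

Syllabifying with onset maximization leaves /ɹ/, /b/, /m/, /n/, /x/ stranded (no codas are permitted; onsets are limited to one consonant).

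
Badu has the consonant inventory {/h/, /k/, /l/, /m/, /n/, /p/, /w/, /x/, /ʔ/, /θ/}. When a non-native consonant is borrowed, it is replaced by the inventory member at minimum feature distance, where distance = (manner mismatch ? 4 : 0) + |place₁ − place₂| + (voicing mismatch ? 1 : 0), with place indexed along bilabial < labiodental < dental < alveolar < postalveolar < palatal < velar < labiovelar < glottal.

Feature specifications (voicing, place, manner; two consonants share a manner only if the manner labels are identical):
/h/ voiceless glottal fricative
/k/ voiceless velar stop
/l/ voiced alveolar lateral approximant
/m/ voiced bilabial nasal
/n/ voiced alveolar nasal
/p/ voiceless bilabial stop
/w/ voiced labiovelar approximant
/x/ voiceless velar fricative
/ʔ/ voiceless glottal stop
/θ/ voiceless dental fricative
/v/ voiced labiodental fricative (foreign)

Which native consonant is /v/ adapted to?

/θ/ is closest: same manner (fricative), place distance 1 (labiodental→dental), voicing differs (+1); total 2. Next closest is /m/ at distance 5.

θ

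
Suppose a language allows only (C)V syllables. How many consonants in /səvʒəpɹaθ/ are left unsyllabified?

Under (C)V, the unsyllabifiable consonants are /v/, /p/, /θ/ (no codas are permitted; onsets are limited to one consonant).

3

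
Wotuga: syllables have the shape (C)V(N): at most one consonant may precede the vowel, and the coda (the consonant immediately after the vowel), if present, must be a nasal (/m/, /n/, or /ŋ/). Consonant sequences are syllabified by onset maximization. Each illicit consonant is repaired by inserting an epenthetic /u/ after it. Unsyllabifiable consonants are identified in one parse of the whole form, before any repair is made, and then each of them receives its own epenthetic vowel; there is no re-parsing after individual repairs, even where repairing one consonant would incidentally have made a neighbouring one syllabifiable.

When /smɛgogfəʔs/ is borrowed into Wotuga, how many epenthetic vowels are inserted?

4

The unsyllabifiable consonants are /s/, /g/, /ʔ/, /s/; each receives one epenthetic vowel.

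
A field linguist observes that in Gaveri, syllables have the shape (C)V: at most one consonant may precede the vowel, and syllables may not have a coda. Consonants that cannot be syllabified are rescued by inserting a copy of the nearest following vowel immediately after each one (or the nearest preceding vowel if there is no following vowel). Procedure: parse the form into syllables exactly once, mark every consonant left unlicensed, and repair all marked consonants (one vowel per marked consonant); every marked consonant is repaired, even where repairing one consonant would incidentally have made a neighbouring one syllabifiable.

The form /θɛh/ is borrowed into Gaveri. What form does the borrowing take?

θɛhɛ

The consonants /h/ cannot be parsed into a legal (C)V syllable (no codas are permitted; onsets are limited to one consonant).
Epenthesis after each stranded consonant: /h/ → /hɛ/.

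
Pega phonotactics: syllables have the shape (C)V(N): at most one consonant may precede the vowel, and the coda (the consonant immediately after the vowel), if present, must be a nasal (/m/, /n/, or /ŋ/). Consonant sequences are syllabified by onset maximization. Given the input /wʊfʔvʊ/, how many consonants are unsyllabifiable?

2

Under (C)V(N), the unsyllabifiable consonants are /f/, /ʔ/ (only a nasal (/m/, /n/, or /ŋ/) is licensed in coda position; onsets are limited to one consonant).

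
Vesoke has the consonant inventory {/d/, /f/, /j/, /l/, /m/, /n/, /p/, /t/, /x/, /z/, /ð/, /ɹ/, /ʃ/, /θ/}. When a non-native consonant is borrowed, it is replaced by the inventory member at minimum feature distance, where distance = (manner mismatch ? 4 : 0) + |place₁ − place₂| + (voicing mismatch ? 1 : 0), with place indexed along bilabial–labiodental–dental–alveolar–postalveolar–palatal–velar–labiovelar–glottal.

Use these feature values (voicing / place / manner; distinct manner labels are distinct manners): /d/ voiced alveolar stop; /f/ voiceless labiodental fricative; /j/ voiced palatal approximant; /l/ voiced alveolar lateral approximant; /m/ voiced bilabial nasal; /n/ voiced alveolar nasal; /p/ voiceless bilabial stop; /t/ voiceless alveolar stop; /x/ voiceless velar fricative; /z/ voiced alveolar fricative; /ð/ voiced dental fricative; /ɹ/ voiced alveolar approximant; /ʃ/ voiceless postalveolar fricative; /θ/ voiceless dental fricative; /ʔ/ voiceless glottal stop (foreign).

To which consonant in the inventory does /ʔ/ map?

t

/t/ is closest: same manner (stop), place distance 5 (glottal→alveolar), same voicing; total 5. Next closest is /d/ at distance 6.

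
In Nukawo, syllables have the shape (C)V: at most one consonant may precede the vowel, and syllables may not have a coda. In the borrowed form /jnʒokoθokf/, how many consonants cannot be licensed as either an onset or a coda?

The consonants /j/, /n/, /k/, /f/ cannot be parsed into a legal (C)V syllable (no codas are permitted; onsets are limited to one consonant).

4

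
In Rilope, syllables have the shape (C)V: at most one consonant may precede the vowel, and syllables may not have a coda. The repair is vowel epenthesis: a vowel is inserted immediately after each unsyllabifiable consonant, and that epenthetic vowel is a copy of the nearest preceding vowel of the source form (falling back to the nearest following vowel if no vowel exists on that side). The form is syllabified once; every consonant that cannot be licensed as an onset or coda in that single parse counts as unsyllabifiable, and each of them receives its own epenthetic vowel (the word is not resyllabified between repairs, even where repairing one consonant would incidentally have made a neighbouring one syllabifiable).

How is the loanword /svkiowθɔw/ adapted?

sivikiowoθɔwɔ

Under (C)V, the unsyllabifiable consonants are /s/, /v/, /w/, /w/ (no codas are permitted; onsets are limited to one consonant).
Inserting the epenthetic vowel yields /s/ → /si/, /v/ → /vi/, /w/ → /wo/, /w/ → /wɔ/.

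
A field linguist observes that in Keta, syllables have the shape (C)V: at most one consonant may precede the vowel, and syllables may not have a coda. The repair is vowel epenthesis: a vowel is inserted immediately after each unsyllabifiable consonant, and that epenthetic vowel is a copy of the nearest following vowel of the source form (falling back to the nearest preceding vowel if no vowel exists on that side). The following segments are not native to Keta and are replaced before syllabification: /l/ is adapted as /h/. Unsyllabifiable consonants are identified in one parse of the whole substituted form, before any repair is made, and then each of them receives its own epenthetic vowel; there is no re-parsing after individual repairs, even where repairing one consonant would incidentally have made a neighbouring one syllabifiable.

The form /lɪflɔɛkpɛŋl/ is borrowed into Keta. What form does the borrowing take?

Substitution: /l/ → /h/, giving /hɪfhɔɛkpɛŋh/.
The consonants /f/, /k/, /ŋ/, /h/ cannot be parsed into a legal (C)V syllable (no codas are permitted; onsets are limited to one consonant).
Each unlicensed consonant becomes the onset of a new syllable: /f/ → /fɔ/, /k/ → /kɛ/, /ŋ/ → /ŋɛ/, /h/ → /hɛ/.

hɪfɔhɔɛkɛpɛŋɛhɛ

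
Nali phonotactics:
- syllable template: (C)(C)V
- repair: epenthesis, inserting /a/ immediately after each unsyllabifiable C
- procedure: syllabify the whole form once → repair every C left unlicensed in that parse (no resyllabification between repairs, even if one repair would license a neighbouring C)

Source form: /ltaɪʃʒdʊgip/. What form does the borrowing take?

Under (C)(C)V, the unsyllabifiable consonants are /ʃ/, /p/ (no codas are permitted; onsets may contain at most 2 consonants).
Epenthesis after each stranded consonant: /ʃ/ → /ʃa/, /p/ → /pa/.

ltaɪʃaʒdʊgipa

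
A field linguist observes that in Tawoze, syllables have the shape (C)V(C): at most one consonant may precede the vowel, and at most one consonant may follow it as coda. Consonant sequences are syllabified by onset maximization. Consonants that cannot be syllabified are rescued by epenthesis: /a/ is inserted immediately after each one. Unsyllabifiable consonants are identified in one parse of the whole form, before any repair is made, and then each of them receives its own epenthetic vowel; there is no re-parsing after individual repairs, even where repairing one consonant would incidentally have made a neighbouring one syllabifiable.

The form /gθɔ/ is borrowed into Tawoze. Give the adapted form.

gaθɔ

Syllabifying with onset maximization leaves /g/ stranded (at most one coda consonant is licensed; onsets are limited to one consonant).
Epenthesis after each stranded consonant: /g/ → /ga/.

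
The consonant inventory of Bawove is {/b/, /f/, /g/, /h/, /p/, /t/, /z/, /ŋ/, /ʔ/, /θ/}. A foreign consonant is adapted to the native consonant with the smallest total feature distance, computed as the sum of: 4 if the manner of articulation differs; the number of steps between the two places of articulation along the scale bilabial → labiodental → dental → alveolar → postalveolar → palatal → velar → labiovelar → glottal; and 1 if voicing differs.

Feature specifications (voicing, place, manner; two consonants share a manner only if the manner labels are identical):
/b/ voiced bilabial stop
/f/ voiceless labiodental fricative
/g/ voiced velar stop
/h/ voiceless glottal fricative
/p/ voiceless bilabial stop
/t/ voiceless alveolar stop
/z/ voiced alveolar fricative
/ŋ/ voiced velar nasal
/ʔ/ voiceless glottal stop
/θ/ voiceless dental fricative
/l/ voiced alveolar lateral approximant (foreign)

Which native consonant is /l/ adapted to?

z

/z/ is closest: manner differs (lateral approximant→fricative, +4), place distance 0 (alveolar→alveolar), same voicing; total 4. Next closest is /t/ at distance 5.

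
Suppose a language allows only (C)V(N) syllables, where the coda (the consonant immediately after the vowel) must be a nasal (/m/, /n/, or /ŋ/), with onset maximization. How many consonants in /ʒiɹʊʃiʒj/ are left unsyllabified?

Under (C)V(N), the unsyllabifiable consonants are /ʒ/, /j/ (only a nasal (/m/, /n/, or /ŋ/) is licensed in coda position; onsets are limited to one consonant).

2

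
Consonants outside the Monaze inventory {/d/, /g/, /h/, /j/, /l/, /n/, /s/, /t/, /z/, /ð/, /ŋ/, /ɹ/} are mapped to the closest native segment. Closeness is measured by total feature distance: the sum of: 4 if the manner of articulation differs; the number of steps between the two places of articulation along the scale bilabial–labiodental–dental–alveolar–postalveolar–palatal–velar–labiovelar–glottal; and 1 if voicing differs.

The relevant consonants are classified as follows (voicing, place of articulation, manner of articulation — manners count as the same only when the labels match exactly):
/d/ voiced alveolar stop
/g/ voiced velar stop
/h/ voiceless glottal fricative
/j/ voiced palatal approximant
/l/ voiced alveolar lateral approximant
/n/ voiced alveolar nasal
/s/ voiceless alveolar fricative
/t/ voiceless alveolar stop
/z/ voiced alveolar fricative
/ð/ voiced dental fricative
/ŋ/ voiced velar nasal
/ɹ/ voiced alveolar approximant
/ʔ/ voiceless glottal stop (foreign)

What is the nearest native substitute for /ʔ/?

g

/g/ is closest: same manner (stop), place distance 2 (glottal→velar), voicing differs (+1); total 3. Next closest is /h/ at distance 4.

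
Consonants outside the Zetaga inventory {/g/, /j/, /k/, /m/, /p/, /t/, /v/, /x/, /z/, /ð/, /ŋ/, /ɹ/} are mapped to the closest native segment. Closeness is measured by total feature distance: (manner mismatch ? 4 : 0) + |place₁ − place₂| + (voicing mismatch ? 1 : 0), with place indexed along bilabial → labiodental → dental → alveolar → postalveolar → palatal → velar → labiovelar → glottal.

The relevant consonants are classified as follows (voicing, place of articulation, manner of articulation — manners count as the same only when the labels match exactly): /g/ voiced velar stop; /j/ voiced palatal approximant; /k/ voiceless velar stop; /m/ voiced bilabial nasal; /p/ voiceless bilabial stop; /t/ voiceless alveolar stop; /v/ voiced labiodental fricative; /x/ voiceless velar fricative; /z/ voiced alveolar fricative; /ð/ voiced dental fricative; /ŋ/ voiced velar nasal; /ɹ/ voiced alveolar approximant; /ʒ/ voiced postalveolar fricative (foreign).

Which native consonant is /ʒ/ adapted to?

z

/z/ is closest: same manner (fricative), place distance 1 (postalveolar→alveolar), same voicing; total 1. Next closest is /ð/ at distance 2.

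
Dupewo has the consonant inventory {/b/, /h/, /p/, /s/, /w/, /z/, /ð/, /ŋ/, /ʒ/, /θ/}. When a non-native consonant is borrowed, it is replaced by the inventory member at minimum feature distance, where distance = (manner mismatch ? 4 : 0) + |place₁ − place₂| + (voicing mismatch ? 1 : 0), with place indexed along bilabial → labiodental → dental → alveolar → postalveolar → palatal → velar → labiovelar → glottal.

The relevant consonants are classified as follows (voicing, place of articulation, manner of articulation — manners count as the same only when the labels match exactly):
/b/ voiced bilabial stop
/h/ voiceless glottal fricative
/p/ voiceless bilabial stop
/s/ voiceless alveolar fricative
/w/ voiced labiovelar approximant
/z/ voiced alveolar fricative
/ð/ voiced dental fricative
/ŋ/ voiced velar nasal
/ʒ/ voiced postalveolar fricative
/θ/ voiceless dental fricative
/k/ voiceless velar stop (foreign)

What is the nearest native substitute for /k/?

/ŋ/ is closest: manner differs (stop→nasal, +4), place distance 0 (velar→velar), voicing differs (+1); total 5. Next closest is /h/ at distance 6.

ŋ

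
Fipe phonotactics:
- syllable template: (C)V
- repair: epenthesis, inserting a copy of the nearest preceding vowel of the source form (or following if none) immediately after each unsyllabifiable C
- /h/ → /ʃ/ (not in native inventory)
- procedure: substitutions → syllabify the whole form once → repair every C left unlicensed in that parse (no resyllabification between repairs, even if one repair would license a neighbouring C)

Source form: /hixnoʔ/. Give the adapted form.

Substitution: /h/ → /ʃ/, giving /ʃixnoʔ/.
Under (C)V, the unsyllabifiable consonants are /x/, /ʔ/ (no codas are permitted; onsets are limited to one consonant).
Epenthesis after each stranded consonant: /x/ → /xi/, /ʔ/ → /ʔo/.

ʃixinoʔo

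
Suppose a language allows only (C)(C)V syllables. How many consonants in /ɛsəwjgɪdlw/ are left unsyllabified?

The consonants /w/, /d/, /l/, /w/ cannot be parsed into a legal (C)(C)V syllable (no codas are permitted; onsets may contain at most 2 consonants).

4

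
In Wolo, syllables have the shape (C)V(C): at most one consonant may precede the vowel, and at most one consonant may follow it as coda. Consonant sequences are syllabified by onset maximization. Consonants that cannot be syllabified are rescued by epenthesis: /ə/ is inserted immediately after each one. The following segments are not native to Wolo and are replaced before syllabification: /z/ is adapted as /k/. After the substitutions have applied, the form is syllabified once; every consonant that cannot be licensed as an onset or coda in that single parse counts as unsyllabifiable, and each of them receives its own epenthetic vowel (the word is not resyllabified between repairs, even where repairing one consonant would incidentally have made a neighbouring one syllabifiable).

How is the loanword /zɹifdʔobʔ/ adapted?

kəɹifdəʔobʔə

Substitution: /z/ → /k/, giving /kɹifdʔobʔ/.
Under (C)V(C), the unsyllabifiable consonants are /k/, /d/, /ʔ/ (at most one coda consonant is licensed; onsets are limited to one consonant).
Epenthesis after each stranded consonant: /k/ → /kə/, /d/ → /də/, /ʔ/ → /ʔə/.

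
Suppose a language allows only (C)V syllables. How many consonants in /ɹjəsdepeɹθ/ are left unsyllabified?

4

Syllabifying with onset maximization leaves /ɹ/, /s/, /ɹ/, /θ/ stranded (no codas are permitted; onsets are limited to one consonant).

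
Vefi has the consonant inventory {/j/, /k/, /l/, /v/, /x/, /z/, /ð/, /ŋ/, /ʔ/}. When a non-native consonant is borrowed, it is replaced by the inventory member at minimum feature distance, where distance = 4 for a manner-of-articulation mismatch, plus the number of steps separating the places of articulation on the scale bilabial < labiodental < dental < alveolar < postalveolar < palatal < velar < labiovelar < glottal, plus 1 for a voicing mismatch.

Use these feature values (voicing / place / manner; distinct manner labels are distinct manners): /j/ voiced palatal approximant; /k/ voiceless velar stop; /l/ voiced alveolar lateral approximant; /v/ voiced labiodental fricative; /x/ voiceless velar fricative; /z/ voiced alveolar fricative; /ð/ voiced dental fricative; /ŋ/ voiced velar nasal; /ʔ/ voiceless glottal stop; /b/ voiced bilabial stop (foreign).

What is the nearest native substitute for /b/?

v

/v/ is closest: manner differs (stop→fricative, +4), place distance 1 (bilabial→labiodental), same voicing; total 5. Next closest is /ð/ at distance 6.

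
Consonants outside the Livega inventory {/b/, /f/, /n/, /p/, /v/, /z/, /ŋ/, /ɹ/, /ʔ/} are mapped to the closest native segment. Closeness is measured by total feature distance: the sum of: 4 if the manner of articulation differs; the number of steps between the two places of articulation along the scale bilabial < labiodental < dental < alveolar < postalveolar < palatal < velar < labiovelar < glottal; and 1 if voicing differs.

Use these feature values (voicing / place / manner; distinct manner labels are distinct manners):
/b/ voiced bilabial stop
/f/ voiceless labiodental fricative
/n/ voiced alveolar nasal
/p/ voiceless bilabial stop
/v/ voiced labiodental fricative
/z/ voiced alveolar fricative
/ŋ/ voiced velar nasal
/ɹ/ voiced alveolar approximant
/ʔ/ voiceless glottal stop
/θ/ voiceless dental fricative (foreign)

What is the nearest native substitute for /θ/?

/f/ is closest: same manner (fricative), place distance 1 (dental→labiodental), same voicing; total 1. Next closest is /v/ at distance 2.

f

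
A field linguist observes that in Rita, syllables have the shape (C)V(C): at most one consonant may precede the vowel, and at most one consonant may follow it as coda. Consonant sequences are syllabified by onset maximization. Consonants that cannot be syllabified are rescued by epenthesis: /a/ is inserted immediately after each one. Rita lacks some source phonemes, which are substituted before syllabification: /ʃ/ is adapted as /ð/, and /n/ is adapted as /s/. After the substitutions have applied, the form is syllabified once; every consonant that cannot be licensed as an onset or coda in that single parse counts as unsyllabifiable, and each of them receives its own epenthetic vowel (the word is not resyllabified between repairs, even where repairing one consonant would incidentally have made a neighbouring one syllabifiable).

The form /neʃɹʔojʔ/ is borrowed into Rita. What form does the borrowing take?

seðɹaʔojʔa

Substitution: /n/ → /s/, /ʃ/ → /ð/, giving /seðɹʔojʔ/.
Syllabifying with onset maximization leaves /ɹ/, /ʔ/ stranded (at most one coda consonant is licensed; onsets are limited to one consonant).
Inserting the epenthetic vowel yields /ɹ/ → /ɹa/, /ʔ/ → /ʔa/.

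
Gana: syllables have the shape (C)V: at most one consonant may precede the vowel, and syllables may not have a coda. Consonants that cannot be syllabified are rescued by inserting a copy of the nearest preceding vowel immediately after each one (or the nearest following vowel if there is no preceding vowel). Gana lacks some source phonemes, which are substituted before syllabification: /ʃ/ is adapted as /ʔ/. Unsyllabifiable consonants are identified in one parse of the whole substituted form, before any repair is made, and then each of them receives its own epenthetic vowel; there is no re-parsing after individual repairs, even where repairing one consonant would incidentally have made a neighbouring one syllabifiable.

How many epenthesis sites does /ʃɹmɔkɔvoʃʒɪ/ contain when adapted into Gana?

After substitution the input is /ʔɹmɔkɔvoʔʒɪ/.
The unsyllabifiable consonants are /ʔ/, /ɹ/, /ʔ/; each receives one epenthetic vowel.

3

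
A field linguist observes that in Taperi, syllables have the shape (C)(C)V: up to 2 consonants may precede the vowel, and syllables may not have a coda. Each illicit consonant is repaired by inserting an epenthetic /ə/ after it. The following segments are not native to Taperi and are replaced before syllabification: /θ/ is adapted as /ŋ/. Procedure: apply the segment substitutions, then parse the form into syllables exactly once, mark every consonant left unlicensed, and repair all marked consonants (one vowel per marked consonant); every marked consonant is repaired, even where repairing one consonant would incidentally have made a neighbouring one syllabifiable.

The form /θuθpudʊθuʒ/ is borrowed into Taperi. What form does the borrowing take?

Substitution: /θ/ → /ŋ/, giving /ŋuŋpudʊŋuʒ/.
The consonants /ʒ/ cannot be parsed into a legal (C)(C)V syllable (no codas are permitted; onsets may contain at most 2 consonants).
Each unlicensed consonant becomes the onset of a new syllable: /ʒ/ → /ʒə/.

ŋuŋpudʊŋuʒə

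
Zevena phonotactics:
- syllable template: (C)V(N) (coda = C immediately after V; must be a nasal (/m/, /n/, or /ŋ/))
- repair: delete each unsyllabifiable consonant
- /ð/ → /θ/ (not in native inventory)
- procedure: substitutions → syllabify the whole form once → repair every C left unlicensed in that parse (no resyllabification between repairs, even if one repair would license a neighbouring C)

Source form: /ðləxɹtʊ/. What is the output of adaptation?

lətʊ

Substitution: /ð/ → /θ/, giving /θləxɹtʊ/.
Under (C)V(N), the unsyllabifiable consonants are /θ/, /x/, /ɹ/ (only a nasal (/m/, /n/, or /ŋ/) is licensed in coda position; onsets are limited to one consonant).
Deleting the stranded consonants removes /θ/, /x/, /ɹ/.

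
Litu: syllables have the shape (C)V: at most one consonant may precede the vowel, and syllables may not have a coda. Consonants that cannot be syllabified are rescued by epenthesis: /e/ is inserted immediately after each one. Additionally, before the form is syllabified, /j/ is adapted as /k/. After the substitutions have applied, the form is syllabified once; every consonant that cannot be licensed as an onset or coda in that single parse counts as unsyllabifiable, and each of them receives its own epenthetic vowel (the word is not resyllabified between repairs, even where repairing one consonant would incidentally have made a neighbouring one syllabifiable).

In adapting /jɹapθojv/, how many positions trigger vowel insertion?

After substitution the input is /kɹapθokv/.
The unsyllabifiable consonants are /k/, /p/, /k/, /v/; each receives one epenthetic vowel.

4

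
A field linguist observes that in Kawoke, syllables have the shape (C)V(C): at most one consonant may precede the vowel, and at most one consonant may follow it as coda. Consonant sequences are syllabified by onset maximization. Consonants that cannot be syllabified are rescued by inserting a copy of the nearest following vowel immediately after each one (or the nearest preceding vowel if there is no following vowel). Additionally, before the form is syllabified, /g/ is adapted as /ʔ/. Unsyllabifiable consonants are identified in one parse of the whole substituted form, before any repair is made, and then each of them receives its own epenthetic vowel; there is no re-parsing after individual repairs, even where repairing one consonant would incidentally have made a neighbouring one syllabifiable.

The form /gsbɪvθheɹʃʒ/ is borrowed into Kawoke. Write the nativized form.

ʔɪsɪbɪvθeheɹʃeʒe

Substitution: /g/ → /ʔ/, giving /ʔsbɪvθheɹʃʒ/.
The consonants /ʔ/, /s/, /θ/, /ʃ/, /ʒ/ cannot be parsed into a legal (C)V(C) syllable (at most one coda consonant is licensed; onsets are limited to one consonant).
Each unlicensed consonant becomes the onset of a new syllable: /ʔ/ → /ʔɪ/, /s/ → /sɪ/, /θ/ → /θe/, /ʃ/ → /ʃe/, /ʒ/ → /ʒe/.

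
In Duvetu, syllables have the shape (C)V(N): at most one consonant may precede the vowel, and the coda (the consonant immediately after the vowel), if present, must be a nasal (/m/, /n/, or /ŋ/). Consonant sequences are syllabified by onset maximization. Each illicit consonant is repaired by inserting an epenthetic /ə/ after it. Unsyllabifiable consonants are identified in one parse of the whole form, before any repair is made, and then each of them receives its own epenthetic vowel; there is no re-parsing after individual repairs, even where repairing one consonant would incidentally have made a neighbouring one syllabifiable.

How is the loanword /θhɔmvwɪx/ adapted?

θəhɔmvəwɪxə

The consonants /θ/, /v/, /x/ cannot be parsed into a legal (C)V(N) syllable (only a nasal (/m/, /n/, or /ŋ/) is licensed in coda position; onsets are limited to one consonant).
Inserting the epenthetic vowel yields /θ/ → /θə/, /v/ → /və/, /x/ → /xə/.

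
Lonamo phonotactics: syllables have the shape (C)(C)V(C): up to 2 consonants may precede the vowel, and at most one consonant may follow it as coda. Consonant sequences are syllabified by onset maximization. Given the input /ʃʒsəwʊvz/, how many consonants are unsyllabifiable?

2

Under (C)(C)V(C), the unsyllabifiable consonants are /ʃ/, /z/ (at most one coda consonant is licensed; onsets may contain at most 2 consonants).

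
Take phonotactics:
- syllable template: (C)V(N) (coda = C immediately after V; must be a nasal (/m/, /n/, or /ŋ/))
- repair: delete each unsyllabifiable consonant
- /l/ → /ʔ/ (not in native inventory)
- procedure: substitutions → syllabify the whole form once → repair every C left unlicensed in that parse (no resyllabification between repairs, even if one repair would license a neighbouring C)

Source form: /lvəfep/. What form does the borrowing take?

Substitution: /l/ → /ʔ/, giving /ʔvəfep/.
Under (C)V(N), the unsyllabifiable consonants are /ʔ/, /p/ (only a nasal (/m/, /n/, or /ŋ/) is licensed in coda position; onsets are limited to one consonant).
Deleting the stranded consonants removes /ʔ/, /p/.

vəfe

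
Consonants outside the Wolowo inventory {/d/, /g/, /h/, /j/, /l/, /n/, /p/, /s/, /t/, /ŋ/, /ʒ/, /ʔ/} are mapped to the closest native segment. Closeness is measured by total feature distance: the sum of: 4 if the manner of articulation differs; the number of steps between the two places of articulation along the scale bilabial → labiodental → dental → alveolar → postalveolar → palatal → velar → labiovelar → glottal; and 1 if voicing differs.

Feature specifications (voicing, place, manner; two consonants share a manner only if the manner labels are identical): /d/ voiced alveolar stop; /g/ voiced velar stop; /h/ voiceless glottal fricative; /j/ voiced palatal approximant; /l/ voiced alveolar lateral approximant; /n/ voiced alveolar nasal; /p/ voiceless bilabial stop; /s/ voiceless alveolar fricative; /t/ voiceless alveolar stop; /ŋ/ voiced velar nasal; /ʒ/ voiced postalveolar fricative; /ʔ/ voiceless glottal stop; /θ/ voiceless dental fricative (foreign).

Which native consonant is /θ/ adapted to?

/s/ is closest: same manner (fricative), place distance 1 (dental→alveolar), same voicing; total 1. Next closest is /ʒ/ at distance 3.

s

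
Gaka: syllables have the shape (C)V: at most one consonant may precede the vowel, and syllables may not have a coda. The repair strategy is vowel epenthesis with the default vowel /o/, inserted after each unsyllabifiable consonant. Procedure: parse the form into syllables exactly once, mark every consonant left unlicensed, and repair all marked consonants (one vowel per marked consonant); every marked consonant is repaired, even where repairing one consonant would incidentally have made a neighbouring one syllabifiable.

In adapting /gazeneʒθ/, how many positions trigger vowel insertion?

2

The unsyllabifiable consonants are /ʒ/, /θ/; each receives one epenthetic vowel.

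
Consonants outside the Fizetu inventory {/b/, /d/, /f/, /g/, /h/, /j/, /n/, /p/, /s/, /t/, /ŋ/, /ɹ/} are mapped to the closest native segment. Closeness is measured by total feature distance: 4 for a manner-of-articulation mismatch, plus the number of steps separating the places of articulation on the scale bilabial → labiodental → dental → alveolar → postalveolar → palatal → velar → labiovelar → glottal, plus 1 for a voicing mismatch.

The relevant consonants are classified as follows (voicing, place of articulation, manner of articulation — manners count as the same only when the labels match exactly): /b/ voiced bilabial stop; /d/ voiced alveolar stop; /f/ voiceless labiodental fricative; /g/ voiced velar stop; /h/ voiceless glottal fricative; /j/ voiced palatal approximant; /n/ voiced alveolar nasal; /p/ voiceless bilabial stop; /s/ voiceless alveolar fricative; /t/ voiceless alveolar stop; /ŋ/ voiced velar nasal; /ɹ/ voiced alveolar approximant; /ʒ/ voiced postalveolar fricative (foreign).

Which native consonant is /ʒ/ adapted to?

/s/ is closest: same manner (fricative), place distance 1 (postalveolar→alveolar), voicing differs (+1); total 2. Next closest is /f/ at distance 4.

s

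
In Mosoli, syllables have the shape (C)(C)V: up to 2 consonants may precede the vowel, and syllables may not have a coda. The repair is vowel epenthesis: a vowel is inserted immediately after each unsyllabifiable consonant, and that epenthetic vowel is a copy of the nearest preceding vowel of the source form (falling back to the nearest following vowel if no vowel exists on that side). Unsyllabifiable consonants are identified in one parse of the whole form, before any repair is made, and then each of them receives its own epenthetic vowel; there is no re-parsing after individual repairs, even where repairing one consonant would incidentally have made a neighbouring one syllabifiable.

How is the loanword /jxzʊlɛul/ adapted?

jʊxzʊlɛulu

The consonants /j/, /l/ cannot be parsed into a legal (C)(C)V syllable (no codas are permitted; onsets may contain at most 2 consonants).
Inserting the epenthetic vowel yields /j/ → /jʊ/, /l/ → /lu/.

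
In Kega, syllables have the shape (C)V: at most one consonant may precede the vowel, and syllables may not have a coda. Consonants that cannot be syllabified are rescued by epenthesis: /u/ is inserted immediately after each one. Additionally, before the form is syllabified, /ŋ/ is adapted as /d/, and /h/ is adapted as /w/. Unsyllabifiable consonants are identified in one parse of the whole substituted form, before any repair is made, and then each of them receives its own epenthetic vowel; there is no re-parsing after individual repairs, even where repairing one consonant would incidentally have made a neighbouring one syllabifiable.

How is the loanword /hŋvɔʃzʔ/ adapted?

Substitution: /h/ → /w/, /ŋ/ → /d/, giving /wdvɔʃzʔ/.
Under (C)V, the unsyllabifiable consonants are /w/, /d/, /ʃ/, /z/, /ʔ/ (no codas are permitted; onsets are limited to one consonant).
Inserting the epenthetic vowel yields /w/ → /wu/, /d/ → /du/, /ʃ/ → /ʃu/, /z/ → /zu/, /ʔ/ → /ʔu/.

wuduvɔʃuzuʔu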